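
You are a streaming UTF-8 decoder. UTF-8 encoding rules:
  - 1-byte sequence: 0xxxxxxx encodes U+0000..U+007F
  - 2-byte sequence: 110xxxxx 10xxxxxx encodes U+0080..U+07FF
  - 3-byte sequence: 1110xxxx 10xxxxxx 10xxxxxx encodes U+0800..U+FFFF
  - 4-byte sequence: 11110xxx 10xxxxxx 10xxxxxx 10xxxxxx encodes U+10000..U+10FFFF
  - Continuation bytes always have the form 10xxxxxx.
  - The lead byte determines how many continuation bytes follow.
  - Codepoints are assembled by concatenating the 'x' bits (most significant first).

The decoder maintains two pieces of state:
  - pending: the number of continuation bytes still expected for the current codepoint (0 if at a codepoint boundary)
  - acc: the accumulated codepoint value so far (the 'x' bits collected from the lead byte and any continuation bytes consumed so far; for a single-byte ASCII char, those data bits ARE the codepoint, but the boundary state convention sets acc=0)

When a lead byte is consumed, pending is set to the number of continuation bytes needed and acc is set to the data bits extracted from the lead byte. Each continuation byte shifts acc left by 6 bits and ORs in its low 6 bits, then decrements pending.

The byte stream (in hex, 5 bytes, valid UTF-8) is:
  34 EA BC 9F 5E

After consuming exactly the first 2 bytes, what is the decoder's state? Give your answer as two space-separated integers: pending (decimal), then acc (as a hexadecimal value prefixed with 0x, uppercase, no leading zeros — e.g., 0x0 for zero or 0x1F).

Byte[0]=34: 1-byte. pending=0, acc=0x0
Byte[1]=EA: 3-byte lead. pending=2, acc=0xA

Answer: 2 0xA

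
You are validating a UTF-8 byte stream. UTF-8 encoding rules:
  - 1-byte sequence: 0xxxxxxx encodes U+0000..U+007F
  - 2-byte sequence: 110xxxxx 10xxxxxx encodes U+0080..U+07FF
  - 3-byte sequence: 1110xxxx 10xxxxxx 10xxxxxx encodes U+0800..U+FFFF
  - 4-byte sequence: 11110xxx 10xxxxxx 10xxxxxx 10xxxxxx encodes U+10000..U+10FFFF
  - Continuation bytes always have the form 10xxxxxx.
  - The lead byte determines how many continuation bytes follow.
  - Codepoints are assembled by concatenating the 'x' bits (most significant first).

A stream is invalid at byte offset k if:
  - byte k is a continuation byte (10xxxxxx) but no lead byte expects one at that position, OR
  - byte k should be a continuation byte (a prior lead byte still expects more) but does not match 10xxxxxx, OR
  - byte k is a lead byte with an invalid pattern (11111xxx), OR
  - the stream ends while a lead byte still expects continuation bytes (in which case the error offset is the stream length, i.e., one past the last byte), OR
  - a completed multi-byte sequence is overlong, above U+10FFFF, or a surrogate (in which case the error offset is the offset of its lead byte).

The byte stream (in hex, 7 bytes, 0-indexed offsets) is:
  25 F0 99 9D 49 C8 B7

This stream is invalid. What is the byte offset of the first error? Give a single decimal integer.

Byte[0]=25: 1-byte ASCII. cp=U+0025
Byte[1]=F0: 4-byte lead, need 3 cont bytes. acc=0x0
Byte[2]=99: continuation. acc=(acc<<6)|0x19=0x19
Byte[3]=9D: continuation. acc=(acc<<6)|0x1D=0x65D
Byte[4]=49: expected 10xxxxxx continuation. INVALID

Answer: 4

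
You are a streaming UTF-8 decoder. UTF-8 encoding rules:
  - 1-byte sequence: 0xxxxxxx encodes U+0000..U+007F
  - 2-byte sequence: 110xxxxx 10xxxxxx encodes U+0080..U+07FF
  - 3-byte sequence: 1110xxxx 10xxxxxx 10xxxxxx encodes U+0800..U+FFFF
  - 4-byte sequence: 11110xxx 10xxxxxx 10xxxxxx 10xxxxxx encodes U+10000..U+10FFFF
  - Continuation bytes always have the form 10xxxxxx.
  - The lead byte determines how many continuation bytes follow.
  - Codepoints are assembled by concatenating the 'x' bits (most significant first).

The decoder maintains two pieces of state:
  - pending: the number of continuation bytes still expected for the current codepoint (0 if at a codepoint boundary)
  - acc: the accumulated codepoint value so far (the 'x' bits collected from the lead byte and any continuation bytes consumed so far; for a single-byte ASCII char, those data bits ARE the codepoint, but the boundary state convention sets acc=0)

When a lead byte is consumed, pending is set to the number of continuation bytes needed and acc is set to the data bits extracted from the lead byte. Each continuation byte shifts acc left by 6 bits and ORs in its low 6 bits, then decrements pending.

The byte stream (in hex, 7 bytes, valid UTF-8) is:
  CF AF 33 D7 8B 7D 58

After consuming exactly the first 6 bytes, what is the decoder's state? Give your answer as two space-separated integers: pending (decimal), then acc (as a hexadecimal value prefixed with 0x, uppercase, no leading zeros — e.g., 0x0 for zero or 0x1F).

Byte[0]=CF: 2-byte lead. pending=1, acc=0xF
Byte[1]=AF: continuation. acc=(acc<<6)|0x2F=0x3EF, pending=0
Byte[2]=33: 1-byte. pending=0, acc=0x0
Byte[3]=D7: 2-byte lead. pending=1, acc=0x17
Byte[4]=8B: continuation. acc=(acc<<6)|0x0B=0x5CB, pending=0
Byte[5]=7D: 1-byte. pending=0, acc=0x0

Answer: 0 0x0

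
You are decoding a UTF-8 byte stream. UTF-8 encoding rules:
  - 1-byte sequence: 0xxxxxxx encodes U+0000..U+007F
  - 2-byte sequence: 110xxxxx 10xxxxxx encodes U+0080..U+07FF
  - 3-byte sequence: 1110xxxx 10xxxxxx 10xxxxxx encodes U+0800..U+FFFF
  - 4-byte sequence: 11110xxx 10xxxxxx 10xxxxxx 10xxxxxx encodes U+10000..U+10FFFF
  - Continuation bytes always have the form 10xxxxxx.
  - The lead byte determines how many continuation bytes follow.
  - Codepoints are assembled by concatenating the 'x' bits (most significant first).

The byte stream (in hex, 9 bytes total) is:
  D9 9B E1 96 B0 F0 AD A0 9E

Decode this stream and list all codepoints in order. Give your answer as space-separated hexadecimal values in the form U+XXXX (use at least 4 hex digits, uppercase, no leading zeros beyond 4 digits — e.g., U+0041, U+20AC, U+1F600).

Byte[0]=D9: 2-byte lead, need 1 cont bytes. acc=0x19
Byte[1]=9B: continuation. acc=(acc<<6)|0x1B=0x65B
Completed: cp=U+065B (starts at byte 0)
Byte[2]=E1: 3-byte lead, need 2 cont bytes. acc=0x1
Byte[3]=96: continuation. acc=(acc<<6)|0x16=0x56
Byte[4]=B0: continuation. acc=(acc<<6)|0x30=0x15B0
Completed: cp=U+15B0 (starts at byte 2)
Byte[5]=F0: 4-byte lead, need 3 cont bytes. acc=0x0
Byte[6]=AD: continuation. acc=(acc<<6)|0x2D=0x2D
Byte[7]=A0: continuation. acc=(acc<<6)|0x20=0xB60
Byte[8]=9E: continuation. acc=(acc<<6)|0x1E=0x2D81E
Completed: cp=U+2D81E (starts at byte 5)

Answer: U+065B U+15B0 U+2D81E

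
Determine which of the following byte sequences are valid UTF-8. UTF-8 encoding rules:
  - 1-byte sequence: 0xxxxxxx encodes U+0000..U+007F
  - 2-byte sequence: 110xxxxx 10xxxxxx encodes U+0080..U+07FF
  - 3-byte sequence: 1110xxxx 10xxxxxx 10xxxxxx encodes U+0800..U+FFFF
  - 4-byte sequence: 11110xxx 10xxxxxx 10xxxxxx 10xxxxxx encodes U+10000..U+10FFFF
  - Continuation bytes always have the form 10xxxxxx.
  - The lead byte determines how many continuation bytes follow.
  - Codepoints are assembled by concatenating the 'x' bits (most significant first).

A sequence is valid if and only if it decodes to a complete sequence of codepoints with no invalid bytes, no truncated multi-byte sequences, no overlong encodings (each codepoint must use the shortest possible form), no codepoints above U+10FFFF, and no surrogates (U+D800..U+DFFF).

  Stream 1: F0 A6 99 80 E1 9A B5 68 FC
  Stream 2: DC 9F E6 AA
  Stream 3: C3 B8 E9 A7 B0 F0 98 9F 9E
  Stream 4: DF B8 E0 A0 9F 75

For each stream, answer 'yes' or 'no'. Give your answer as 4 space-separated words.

Answer: no no yes yes

Derivation:
Stream 1: error at byte offset 8. INVALID
Stream 2: error at byte offset 4. INVALID
Stream 3: decodes cleanly. VALID
Stream 4: decodes cleanly. VALID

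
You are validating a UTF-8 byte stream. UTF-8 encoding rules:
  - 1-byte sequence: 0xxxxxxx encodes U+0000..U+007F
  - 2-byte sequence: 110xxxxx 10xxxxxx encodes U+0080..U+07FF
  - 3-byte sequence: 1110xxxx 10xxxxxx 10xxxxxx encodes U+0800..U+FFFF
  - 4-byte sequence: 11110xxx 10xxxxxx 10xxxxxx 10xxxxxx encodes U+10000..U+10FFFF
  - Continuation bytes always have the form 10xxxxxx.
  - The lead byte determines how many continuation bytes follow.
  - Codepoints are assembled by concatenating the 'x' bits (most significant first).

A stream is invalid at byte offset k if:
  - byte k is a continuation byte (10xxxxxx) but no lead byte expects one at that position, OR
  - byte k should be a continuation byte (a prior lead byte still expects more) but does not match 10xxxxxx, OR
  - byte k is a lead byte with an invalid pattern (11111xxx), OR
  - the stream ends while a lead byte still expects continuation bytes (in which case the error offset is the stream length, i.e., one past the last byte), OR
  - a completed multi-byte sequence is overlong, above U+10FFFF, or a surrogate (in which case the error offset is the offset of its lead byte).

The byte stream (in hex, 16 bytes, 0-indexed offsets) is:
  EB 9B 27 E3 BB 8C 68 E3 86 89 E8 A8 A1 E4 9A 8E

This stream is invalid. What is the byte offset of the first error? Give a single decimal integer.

Answer: 2

Derivation:
Byte[0]=EB: 3-byte lead, need 2 cont bytes. acc=0xB
Byte[1]=9B: continuation. acc=(acc<<6)|0x1B=0x2DB
Byte[2]=27: expected 10xxxxxx continuation. INVALID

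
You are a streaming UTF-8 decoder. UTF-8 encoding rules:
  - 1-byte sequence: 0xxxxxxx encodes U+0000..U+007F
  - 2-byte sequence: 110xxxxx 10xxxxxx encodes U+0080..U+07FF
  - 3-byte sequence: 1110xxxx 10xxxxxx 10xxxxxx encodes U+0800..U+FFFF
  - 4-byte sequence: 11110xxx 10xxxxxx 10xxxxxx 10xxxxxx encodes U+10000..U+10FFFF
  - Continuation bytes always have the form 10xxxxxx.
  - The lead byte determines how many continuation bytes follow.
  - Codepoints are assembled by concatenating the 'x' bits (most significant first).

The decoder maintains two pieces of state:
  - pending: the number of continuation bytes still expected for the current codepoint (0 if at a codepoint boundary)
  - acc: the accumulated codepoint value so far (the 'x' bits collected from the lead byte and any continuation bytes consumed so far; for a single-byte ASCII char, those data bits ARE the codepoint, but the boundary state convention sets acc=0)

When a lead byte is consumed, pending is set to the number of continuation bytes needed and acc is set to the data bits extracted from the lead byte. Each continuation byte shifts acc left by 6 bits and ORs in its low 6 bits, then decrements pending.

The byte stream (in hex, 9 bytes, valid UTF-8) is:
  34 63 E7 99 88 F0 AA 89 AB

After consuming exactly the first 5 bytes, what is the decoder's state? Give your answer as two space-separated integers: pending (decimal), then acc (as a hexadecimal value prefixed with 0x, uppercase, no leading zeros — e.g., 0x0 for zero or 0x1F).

Byte[0]=34: 1-byte. pending=0, acc=0x0
Byte[1]=63: 1-byte. pending=0, acc=0x0
Byte[2]=E7: 3-byte lead. pending=2, acc=0x7
Byte[3]=99: continuation. acc=(acc<<6)|0x19=0x1D9, pending=1
Byte[4]=88: continuation. acc=(acc<<6)|0x08=0x7648, pending=0

Answer: 0 0x7648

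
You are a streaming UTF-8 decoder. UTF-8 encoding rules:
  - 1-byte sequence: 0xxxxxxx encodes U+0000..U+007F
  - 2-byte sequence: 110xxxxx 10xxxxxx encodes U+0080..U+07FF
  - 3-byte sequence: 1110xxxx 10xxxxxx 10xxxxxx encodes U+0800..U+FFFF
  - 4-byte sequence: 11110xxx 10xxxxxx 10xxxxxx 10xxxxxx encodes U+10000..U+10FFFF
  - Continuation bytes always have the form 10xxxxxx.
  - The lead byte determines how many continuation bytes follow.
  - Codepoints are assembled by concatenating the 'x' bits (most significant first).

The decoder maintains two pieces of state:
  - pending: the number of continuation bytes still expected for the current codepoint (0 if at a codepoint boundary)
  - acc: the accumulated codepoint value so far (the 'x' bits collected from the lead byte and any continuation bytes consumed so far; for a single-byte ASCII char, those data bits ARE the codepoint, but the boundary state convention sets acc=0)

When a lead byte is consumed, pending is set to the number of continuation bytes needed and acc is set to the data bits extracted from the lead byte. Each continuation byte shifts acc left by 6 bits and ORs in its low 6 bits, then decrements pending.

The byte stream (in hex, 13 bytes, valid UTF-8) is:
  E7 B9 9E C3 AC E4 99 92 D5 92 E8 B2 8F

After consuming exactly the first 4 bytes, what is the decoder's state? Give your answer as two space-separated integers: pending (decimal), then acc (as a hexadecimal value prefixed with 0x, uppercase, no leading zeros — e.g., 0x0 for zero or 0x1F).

Answer: 1 0x3

Derivation:
Byte[0]=E7: 3-byte lead. pending=2, acc=0x7
Byte[1]=B9: continuation. acc=(acc<<6)|0x39=0x1F9, pending=1
Byte[2]=9E: continuation. acc=(acc<<6)|0x1E=0x7E5E, pending=0
Byte[3]=C3: 2-byte lead. pending=1, acc=0x3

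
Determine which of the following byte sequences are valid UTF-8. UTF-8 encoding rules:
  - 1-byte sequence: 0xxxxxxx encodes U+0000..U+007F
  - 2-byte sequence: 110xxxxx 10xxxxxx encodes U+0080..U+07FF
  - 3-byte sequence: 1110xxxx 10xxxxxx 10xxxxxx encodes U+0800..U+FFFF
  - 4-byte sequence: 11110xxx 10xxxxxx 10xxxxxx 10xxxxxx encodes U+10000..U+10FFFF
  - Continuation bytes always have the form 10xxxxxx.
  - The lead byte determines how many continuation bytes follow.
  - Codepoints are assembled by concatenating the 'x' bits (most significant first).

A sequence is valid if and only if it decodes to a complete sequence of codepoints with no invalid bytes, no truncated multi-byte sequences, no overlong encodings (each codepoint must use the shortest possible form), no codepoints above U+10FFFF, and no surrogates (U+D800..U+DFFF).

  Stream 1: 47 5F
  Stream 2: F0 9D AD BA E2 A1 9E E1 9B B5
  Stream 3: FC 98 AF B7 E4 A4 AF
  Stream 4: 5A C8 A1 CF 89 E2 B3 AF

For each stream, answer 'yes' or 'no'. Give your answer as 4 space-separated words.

Stream 1: decodes cleanly. VALID
Stream 2: decodes cleanly. VALID
Stream 3: error at byte offset 0. INVALID
Stream 4: decodes cleanly. VALID

Answer: yes yes no yes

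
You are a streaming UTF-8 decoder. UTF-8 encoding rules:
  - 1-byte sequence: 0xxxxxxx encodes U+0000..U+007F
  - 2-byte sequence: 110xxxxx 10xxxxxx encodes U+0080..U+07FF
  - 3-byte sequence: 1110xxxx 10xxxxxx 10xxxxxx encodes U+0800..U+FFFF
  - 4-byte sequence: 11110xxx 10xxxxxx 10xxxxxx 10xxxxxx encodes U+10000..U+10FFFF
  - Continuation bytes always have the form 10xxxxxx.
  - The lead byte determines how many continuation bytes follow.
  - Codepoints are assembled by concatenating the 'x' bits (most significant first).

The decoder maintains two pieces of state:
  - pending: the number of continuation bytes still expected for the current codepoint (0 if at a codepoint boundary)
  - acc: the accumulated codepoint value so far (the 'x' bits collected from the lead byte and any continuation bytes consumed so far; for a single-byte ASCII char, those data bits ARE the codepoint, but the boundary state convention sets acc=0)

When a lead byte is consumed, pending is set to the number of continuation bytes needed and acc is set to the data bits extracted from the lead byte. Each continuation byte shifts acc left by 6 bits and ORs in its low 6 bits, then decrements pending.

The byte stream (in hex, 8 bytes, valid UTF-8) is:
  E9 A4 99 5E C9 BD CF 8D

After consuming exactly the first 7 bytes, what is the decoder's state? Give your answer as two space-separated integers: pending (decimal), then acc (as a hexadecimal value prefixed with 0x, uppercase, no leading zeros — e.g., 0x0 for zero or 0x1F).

Answer: 1 0xF

Derivation:
Byte[0]=E9: 3-byte lead. pending=2, acc=0x9
Byte[1]=A4: continuation. acc=(acc<<6)|0x24=0x264, pending=1
Byte[2]=99: continuation. acc=(acc<<6)|0x19=0x9919, pending=0
Byte[3]=5E: 1-byte. pending=0, acc=0x0
Byte[4]=C9: 2-byte lead. pending=1, acc=0x9
Byte[5]=BD: continuation. acc=(acc<<6)|0x3D=0x27D, pending=0
Byte[6]=CF: 2-byte lead. pending=1, acc=0xF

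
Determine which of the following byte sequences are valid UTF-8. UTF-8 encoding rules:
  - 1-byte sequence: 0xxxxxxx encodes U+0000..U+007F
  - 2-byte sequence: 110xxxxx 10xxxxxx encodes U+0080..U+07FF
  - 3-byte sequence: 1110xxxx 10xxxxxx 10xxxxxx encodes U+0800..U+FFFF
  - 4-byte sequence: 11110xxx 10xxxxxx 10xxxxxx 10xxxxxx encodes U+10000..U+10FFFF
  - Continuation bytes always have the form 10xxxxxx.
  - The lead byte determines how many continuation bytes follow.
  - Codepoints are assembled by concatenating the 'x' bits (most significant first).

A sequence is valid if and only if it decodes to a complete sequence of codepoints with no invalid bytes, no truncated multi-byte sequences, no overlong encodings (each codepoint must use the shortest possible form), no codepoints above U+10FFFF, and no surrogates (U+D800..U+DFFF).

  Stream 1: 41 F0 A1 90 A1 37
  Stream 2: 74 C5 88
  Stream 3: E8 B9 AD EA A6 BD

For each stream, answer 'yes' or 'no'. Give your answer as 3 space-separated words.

Stream 1: decodes cleanly. VALID
Stream 2: decodes cleanly. VALID
Stream 3: decodes cleanly. VALID

Answer: yes yes yes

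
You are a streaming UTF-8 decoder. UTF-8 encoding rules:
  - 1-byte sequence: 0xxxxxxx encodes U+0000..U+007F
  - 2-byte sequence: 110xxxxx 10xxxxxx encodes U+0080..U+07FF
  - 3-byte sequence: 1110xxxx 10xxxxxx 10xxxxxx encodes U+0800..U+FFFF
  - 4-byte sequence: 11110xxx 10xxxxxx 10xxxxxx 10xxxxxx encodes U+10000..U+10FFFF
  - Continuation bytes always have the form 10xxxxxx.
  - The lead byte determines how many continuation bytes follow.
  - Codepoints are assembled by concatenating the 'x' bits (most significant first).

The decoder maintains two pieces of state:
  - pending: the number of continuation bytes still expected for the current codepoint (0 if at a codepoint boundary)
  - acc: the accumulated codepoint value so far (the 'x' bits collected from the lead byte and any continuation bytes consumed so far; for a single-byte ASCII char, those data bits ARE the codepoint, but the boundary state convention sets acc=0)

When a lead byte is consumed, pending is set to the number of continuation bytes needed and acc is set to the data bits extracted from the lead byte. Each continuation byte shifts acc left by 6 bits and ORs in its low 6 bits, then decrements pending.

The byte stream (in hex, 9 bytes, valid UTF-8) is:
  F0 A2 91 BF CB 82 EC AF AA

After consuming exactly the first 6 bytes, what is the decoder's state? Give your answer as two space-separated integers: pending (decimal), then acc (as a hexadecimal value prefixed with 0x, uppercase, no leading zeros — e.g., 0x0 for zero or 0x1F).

Byte[0]=F0: 4-byte lead. pending=3, acc=0x0
Byte[1]=A2: continuation. acc=(acc<<6)|0x22=0x22, pending=2
Byte[2]=91: continuation. acc=(acc<<6)|0x11=0x891, pending=1
Byte[3]=BF: continuation. acc=(acc<<6)|0x3F=0x2247F, pending=0
Byte[4]=CB: 2-byte lead. pending=1, acc=0xB
Byte[5]=82: continuation. acc=(acc<<6)|0x02=0x2C2, pending=0

Answer: 0 0x2C2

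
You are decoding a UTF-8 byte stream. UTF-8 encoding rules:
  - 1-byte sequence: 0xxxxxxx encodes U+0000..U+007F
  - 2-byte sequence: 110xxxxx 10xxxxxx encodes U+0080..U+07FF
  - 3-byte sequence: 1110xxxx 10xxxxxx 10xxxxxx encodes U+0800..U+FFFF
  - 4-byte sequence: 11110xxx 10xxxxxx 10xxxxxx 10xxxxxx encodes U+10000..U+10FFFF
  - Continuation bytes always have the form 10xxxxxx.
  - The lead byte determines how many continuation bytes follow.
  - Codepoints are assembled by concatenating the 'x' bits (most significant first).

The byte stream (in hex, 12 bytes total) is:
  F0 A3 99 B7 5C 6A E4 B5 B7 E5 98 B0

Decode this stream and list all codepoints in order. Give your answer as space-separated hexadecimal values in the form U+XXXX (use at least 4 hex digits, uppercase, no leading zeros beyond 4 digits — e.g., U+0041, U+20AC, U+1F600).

Answer: U+23677 U+005C U+006A U+4D77 U+5630

Derivation:
Byte[0]=F0: 4-byte lead, need 3 cont bytes. acc=0x0
Byte[1]=A3: continuation. acc=(acc<<6)|0x23=0x23
Byte[2]=99: continuation. acc=(acc<<6)|0x19=0x8D9
Byte[3]=B7: continuation. acc=(acc<<6)|0x37=0x23677
Completed: cp=U+23677 (starts at byte 0)
Byte[4]=5C: 1-byte ASCII. cp=U+005C
Byte[5]=6A: 1-byte ASCII. cp=U+006A
Byte[6]=E4: 3-byte lead, need 2 cont bytes. acc=0x4
Byte[7]=B5: continuation. acc=(acc<<6)|0x35=0x135
Byte[8]=B7: continuation. acc=(acc<<6)|0x37=0x4D77
Completed: cp=U+4D77 (starts at byte 6)
Byte[9]=E5: 3-byte lead, need 2 cont bytes. acc=0x5
Byte[10]=98: continuation. acc=(acc<<6)|0x18=0x158
Byte[11]=B0: continuation. acc=(acc<<6)|0x30=0x5630
Completed: cp=U+5630 (starts at byte 9)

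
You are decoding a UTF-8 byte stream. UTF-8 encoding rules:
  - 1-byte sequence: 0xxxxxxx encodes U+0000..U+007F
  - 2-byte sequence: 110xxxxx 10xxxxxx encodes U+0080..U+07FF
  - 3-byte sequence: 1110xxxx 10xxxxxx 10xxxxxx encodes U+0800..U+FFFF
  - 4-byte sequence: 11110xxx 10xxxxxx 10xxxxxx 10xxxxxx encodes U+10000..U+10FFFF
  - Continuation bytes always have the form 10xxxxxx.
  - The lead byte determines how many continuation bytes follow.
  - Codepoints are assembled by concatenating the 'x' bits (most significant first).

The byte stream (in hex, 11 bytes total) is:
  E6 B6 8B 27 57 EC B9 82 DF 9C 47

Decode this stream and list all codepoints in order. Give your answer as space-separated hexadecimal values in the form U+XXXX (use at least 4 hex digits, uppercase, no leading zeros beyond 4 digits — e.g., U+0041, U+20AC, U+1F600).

Byte[0]=E6: 3-byte lead, need 2 cont bytes. acc=0x6
Byte[1]=B6: continuation. acc=(acc<<6)|0x36=0x1B6
Byte[2]=8B: continuation. acc=(acc<<6)|0x0B=0x6D8B
Completed: cp=U+6D8B (starts at byte 0)
Byte[3]=27: 1-byte ASCII. cp=U+0027
Byte[4]=57: 1-byte ASCII. cp=U+0057
Byte[5]=EC: 3-byte lead, need 2 cont bytes. acc=0xC
Byte[6]=B9: continuation. acc=(acc<<6)|0x39=0x339
Byte[7]=82: continuation. acc=(acc<<6)|0x02=0xCE42
Completed: cp=U+CE42 (starts at byte 5)
Byte[8]=DF: 2-byte lead, need 1 cont bytes. acc=0x1F
Byte[9]=9C: continuation. acc=(acc<<6)|0x1C=0x7DC
Completed: cp=U+07DC (starts at byte 8)
Byte[10]=47: 1-byte ASCII. cp=U+0047

Answer: U+6D8B U+0027 U+0057 U+CE42 U+07DC U+0047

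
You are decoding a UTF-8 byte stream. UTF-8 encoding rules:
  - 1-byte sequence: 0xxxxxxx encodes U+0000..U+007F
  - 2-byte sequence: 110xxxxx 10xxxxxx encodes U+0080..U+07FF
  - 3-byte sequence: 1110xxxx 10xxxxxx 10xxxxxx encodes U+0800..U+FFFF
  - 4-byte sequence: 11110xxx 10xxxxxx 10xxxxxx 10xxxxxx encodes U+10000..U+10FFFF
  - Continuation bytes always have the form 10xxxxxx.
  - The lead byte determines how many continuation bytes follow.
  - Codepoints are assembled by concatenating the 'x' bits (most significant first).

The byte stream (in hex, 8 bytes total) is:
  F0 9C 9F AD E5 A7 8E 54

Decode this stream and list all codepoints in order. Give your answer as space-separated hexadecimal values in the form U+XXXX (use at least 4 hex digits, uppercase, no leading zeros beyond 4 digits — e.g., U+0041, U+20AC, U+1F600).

Answer: U+1C7ED U+59CE U+0054

Derivation:
Byte[0]=F0: 4-byte lead, need 3 cont bytes. acc=0x0
Byte[1]=9C: continuation. acc=(acc<<6)|0x1C=0x1C
Byte[2]=9F: continuation. acc=(acc<<6)|0x1F=0x71F
Byte[3]=AD: continuation. acc=(acc<<6)|0x2D=0x1C7ED
Completed: cp=U+1C7ED (starts at byte 0)
Byte[4]=E5: 3-byte lead, need 2 cont bytes. acc=0x5
Byte[5]=A7: continuation. acc=(acc<<6)|0x27=0x167
Byte[6]=8E: continuation. acc=(acc<<6)|0x0E=0x59CE
Completed: cp=U+59CE (starts at byte 4)
Byte[7]=54: 1-byte ASCII. cp=U+0054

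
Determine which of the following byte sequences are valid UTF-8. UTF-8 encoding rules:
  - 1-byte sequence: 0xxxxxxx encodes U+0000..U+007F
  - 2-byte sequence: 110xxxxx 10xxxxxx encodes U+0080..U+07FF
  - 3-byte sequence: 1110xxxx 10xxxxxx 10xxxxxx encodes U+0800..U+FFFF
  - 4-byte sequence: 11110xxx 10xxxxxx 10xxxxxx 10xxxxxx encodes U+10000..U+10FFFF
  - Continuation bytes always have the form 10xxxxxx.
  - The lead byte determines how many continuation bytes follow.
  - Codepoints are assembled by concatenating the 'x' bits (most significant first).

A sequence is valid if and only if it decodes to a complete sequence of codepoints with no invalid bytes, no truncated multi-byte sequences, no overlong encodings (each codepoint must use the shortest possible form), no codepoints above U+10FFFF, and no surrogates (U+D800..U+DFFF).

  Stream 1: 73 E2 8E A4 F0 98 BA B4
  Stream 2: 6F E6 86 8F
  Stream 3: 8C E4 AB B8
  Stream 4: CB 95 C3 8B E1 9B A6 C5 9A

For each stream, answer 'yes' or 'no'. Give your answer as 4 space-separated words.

Stream 1: decodes cleanly. VALID
Stream 2: decodes cleanly. VALID
Stream 3: error at byte offset 0. INVALID
Stream 4: decodes cleanly. VALID

Answer: yes yes no yes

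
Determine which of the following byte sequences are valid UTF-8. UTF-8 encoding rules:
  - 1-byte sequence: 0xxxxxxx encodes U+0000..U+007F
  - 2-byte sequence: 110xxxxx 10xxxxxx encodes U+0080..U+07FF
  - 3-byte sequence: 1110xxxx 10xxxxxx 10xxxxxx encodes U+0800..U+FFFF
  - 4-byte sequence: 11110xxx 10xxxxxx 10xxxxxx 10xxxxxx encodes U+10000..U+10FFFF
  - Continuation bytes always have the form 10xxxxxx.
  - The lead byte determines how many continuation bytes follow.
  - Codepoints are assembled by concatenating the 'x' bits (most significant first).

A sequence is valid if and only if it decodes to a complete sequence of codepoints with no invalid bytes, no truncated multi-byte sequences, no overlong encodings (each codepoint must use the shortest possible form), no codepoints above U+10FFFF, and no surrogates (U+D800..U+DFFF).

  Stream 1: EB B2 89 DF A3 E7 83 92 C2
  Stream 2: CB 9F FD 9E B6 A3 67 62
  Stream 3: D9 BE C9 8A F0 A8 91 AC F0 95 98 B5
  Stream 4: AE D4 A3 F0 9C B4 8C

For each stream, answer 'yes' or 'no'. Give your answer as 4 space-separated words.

Answer: no no yes no

Derivation:
Stream 1: error at byte offset 9. INVALID
Stream 2: error at byte offset 2. INVALID
Stream 3: decodes cleanly. VALID
Stream 4: error at byte offset 0. INVALID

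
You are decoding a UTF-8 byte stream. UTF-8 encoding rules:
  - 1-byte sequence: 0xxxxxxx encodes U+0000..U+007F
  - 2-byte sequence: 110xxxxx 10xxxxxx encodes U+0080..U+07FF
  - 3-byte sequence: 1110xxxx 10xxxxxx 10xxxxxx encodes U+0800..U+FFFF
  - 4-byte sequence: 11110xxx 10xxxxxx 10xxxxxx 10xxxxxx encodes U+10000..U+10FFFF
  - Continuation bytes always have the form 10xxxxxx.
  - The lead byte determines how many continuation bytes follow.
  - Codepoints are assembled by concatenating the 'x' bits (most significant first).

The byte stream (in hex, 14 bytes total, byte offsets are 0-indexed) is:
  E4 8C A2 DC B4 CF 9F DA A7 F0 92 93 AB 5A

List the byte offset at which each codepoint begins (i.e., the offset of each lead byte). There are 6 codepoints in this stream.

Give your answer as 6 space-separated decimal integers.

Answer: 0 3 5 7 9 13

Derivation:
Byte[0]=E4: 3-byte lead, need 2 cont bytes. acc=0x4
Byte[1]=8C: continuation. acc=(acc<<6)|0x0C=0x10C
Byte[2]=A2: continuation. acc=(acc<<6)|0x22=0x4322
Completed: cp=U+4322 (starts at byte 0)
Byte[3]=DC: 2-byte lead, need 1 cont bytes. acc=0x1C
Byte[4]=B4: continuation. acc=(acc<<6)|0x34=0x734
Completed: cp=U+0734 (starts at byte 3)
Byte[5]=CF: 2-byte lead, need 1 cont bytes. acc=0xF
Byte[6]=9F: continuation. acc=(acc<<6)|0x1F=0x3DF
Completed: cp=U+03DF (starts at byte 5)
Byte[7]=DA: 2-byte lead, need 1 cont bytes. acc=0x1A
Byte[8]=A7: continuation. acc=(acc<<6)|0x27=0x6A7
Completed: cp=U+06A7 (starts at byte 7)
Byte[9]=F0: 4-byte lead, need 3 cont bytes. acc=0x0
Byte[10]=92: continuation. acc=(acc<<6)|0x12=0x12
Byte[11]=93: continuation. acc=(acc<<6)|0x13=0x493
Byte[12]=AB: continuation. acc=(acc<<6)|0x2B=0x124EB
Completed: cp=U+124EB (starts at byte 9)
Byte[13]=5A: 1-byte ASCII. cp=U+005A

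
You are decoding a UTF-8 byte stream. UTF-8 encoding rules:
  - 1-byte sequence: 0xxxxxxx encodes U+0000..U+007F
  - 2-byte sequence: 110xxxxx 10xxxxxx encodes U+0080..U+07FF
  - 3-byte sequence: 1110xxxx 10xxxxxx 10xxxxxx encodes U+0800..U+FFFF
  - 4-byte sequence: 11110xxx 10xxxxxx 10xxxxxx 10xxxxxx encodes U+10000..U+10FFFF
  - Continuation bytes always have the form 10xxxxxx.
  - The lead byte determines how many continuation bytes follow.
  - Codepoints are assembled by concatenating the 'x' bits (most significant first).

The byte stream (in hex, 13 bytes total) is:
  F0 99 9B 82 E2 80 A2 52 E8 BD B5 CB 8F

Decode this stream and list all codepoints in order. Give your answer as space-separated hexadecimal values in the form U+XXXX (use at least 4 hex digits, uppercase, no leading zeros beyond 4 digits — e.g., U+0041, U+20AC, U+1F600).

Answer: U+196C2 U+2022 U+0052 U+8F75 U+02CF

Derivation:
Byte[0]=F0: 4-byte lead, need 3 cont bytes. acc=0x0
Byte[1]=99: continuation. acc=(acc<<6)|0x19=0x19
Byte[2]=9B: continuation. acc=(acc<<6)|0x1B=0x65B
Byte[3]=82: continuation. acc=(acc<<6)|0x02=0x196C2
Completed: cp=U+196C2 (starts at byte 0)
Byte[4]=E2: 3-byte lead, need 2 cont bytes. acc=0x2
Byte[5]=80: continuation. acc=(acc<<6)|0x00=0x80
Byte[6]=A2: continuation. acc=(acc<<6)|0x22=0x2022
Completed: cp=U+2022 (starts at byte 4)
Byte[7]=52: 1-byte ASCII. cp=U+0052
Byte[8]=E8: 3-byte lead, need 2 cont bytes. acc=0x8
Byte[9]=BD: continuation. acc=(acc<<6)|0x3D=0x23D
Byte[10]=B5: continuation. acc=(acc<<6)|0x35=0x8F75
Completed: cp=U+8F75 (starts at byte 8)
Byte[11]=CB: 2-byte lead, need 1 cont bytes. acc=0xB
Byte[12]=8F: continuation. acc=(acc<<6)|0x0F=0x2CF
Completed: cp=U+02CF (starts at byte 11)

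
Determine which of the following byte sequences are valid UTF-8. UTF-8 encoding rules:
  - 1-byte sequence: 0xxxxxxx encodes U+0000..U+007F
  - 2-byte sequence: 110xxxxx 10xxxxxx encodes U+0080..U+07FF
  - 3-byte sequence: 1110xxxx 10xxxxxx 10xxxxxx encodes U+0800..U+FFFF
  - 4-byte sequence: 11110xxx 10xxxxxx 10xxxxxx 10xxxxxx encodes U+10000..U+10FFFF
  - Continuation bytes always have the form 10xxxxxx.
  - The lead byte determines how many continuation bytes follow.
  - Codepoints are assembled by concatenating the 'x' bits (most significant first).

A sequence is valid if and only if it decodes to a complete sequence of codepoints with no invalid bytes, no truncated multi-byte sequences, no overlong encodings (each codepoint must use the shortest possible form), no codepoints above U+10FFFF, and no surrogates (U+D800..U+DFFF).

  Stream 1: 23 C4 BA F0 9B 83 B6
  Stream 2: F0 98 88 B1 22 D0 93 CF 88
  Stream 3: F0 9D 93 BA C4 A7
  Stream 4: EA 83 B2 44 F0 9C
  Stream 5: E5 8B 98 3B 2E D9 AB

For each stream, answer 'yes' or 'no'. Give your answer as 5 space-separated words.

Stream 1: decodes cleanly. VALID
Stream 2: decodes cleanly. VALID
Stream 3: decodes cleanly. VALID
Stream 4: error at byte offset 6. INVALID
Stream 5: decodes cleanly. VALID

Answer: yes yes yes no yes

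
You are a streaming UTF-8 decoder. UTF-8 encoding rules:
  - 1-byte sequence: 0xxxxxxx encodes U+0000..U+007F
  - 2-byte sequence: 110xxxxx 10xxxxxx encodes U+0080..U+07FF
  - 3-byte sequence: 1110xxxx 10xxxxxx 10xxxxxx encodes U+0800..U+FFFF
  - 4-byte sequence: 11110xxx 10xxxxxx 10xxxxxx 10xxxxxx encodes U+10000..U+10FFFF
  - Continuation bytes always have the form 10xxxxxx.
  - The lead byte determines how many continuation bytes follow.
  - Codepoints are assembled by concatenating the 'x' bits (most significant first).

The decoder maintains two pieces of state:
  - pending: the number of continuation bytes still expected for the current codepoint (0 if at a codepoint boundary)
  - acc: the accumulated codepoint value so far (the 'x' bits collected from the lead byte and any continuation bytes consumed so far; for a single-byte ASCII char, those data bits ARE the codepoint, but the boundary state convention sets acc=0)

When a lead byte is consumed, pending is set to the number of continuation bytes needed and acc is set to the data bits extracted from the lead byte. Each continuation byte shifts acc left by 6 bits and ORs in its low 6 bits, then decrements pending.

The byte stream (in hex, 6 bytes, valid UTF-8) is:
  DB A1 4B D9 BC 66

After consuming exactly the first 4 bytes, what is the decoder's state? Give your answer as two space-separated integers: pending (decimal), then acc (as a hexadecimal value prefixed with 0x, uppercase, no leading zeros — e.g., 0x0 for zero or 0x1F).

Byte[0]=DB: 2-byte lead. pending=1, acc=0x1B
Byte[1]=A1: continuation. acc=(acc<<6)|0x21=0x6E1, pending=0
Byte[2]=4B: 1-byte. pending=0, acc=0x0
Byte[3]=D9: 2-byte lead. pending=1, acc=0x19

Answer: 1 0x19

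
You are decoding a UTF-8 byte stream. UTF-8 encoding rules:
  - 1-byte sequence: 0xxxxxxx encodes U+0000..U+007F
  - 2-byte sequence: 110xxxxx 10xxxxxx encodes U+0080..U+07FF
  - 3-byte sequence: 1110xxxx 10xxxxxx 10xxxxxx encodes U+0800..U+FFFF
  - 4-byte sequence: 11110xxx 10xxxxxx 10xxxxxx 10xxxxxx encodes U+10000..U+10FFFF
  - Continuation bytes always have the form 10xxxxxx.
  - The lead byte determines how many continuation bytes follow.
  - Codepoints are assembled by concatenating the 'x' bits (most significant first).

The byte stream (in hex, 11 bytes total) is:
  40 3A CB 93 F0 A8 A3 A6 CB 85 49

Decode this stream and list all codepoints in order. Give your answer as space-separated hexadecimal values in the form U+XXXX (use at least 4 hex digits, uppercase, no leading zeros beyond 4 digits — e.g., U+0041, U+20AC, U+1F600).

Byte[0]=40: 1-byte ASCII. cp=U+0040
Byte[1]=3A: 1-byte ASCII. cp=U+003A
Byte[2]=CB: 2-byte lead, need 1 cont bytes. acc=0xB
Byte[3]=93: continuation. acc=(acc<<6)|0x13=0x2D3
Completed: cp=U+02D3 (starts at byte 2)
Byte[4]=F0: 4-byte lead, need 3 cont bytes. acc=0x0
Byte[5]=A8: continuation. acc=(acc<<6)|0x28=0x28
Byte[6]=A3: continuation. acc=(acc<<6)|0x23=0xA23
Byte[7]=A6: continuation. acc=(acc<<6)|0x26=0x288E6
Completed: cp=U+288E6 (starts at byte 4)
Byte[8]=CB: 2-byte lead, need 1 cont bytes. acc=0xB
Byte[9]=85: continuation. acc=(acc<<6)|0x05=0x2C5
Completed: cp=U+02C5 (starts at byte 8)
Byte[10]=49: 1-byte ASCII. cp=U+0049

Answer: U+0040 U+003A U+02D3 U+288E6 U+02C5 U+0049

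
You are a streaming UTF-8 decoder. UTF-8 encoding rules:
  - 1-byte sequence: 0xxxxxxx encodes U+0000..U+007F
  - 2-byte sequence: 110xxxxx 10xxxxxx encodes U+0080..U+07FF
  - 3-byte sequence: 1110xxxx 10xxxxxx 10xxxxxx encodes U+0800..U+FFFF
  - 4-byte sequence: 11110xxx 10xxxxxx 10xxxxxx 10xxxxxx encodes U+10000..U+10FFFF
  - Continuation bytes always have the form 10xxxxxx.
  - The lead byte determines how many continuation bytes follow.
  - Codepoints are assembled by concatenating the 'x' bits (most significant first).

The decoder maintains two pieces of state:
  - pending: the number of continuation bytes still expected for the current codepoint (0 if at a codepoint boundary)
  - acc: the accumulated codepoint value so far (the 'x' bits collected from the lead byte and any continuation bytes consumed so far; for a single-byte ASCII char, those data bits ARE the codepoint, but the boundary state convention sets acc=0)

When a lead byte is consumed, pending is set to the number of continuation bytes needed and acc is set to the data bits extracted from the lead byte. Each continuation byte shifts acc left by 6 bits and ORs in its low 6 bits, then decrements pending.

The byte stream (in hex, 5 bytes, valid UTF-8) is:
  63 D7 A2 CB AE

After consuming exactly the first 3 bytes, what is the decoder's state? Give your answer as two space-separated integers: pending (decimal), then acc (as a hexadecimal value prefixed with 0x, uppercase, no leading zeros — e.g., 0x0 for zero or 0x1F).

Answer: 0 0x5E2

Derivation:
Byte[0]=63: 1-byte. pending=0, acc=0x0
Byte[1]=D7: 2-byte lead. pending=1, acc=0x17
Byte[2]=A2: continuation. acc=(acc<<6)|0x22=0x5E2, pending=0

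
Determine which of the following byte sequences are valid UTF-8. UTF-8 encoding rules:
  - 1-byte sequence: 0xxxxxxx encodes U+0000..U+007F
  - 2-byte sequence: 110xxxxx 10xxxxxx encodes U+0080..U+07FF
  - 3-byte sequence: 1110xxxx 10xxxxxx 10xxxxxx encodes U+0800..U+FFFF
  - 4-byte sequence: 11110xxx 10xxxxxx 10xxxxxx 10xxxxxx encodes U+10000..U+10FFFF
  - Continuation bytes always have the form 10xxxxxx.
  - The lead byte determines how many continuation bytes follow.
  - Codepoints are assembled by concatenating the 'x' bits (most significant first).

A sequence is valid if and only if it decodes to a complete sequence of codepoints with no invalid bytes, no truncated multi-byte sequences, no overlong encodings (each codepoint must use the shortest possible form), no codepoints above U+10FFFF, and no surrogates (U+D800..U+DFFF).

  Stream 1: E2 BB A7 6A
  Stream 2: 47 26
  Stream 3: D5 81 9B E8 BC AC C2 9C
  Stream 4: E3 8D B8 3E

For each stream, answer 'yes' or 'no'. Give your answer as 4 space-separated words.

Answer: yes yes no yes

Derivation:
Stream 1: decodes cleanly. VALID
Stream 2: decodes cleanly. VALID
Stream 3: error at byte offset 2. INVALID
Stream 4: decodes cleanly. VALID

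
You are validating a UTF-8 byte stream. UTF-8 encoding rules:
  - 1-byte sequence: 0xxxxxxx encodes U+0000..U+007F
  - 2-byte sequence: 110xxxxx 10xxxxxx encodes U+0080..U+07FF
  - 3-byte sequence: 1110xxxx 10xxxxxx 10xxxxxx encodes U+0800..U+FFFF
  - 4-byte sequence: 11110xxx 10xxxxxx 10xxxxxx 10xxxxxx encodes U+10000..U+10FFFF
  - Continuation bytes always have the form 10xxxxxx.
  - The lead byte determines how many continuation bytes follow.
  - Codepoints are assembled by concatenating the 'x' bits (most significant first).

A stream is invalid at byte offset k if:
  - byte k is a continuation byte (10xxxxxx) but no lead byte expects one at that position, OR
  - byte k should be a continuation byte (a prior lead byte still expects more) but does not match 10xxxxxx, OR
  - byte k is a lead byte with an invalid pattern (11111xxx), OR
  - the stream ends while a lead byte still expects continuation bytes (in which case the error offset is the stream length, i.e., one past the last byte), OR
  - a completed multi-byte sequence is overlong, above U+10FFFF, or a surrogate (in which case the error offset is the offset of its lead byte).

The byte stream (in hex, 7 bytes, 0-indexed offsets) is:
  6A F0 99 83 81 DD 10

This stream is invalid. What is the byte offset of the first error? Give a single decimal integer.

Answer: 6

Derivation:
Byte[0]=6A: 1-byte ASCII. cp=U+006A
Byte[1]=F0: 4-byte lead, need 3 cont bytes. acc=0x0
Byte[2]=99: continuation. acc=(acc<<6)|0x19=0x19
Byte[3]=83: continuation. acc=(acc<<6)|0x03=0x643
Byte[4]=81: continuation. acc=(acc<<6)|0x01=0x190C1
Completed: cp=U+190C1 (starts at byte 1)
Byte[5]=DD: 2-byte lead, need 1 cont bytes. acc=0x1D
Byte[6]=10: expected 10xxxxxx continuation. INVALID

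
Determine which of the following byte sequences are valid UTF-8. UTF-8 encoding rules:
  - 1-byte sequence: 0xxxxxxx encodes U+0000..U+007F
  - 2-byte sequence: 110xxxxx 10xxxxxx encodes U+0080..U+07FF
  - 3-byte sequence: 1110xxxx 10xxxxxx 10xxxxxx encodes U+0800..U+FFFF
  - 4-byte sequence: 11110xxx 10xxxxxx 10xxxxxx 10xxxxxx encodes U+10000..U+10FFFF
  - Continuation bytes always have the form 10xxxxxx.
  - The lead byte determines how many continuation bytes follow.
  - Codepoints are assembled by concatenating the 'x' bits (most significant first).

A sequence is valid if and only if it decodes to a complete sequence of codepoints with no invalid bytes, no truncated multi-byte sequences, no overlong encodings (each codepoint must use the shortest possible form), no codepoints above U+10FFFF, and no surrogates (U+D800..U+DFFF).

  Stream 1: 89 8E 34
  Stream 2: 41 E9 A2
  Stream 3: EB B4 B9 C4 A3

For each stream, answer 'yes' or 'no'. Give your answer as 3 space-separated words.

Answer: no no yes

Derivation:
Stream 1: error at byte offset 0. INVALID
Stream 2: error at byte offset 3. INVALID
Stream 3: decodes cleanly. VALID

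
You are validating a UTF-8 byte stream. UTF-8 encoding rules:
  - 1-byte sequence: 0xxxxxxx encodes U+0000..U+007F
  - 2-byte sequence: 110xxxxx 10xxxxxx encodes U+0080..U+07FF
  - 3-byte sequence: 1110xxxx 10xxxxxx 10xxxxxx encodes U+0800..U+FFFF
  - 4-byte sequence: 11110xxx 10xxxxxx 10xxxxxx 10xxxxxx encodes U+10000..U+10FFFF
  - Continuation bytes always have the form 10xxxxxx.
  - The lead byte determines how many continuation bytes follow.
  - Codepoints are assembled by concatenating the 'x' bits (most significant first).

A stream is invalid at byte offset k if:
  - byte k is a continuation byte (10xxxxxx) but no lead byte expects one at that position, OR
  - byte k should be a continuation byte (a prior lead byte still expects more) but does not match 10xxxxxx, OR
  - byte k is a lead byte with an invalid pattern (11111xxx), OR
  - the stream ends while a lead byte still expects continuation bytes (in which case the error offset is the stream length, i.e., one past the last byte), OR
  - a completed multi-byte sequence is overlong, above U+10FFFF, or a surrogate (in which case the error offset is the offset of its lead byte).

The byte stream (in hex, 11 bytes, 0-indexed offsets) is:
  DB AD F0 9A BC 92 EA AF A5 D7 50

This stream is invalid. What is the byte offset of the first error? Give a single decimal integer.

Byte[0]=DB: 2-byte lead, need 1 cont bytes. acc=0x1B
Byte[1]=AD: continuation. acc=(acc<<6)|0x2D=0x6ED
Completed: cp=U+06ED (starts at byte 0)
Byte[2]=F0: 4-byte lead, need 3 cont bytes. acc=0x0
Byte[3]=9A: continuation. acc=(acc<<6)|0x1A=0x1A
Byte[4]=BC: continuation. acc=(acc<<6)|0x3C=0x6BC
Byte[5]=92: continuation. acc=(acc<<6)|0x12=0x1AF12
Completed: cp=U+1AF12 (starts at byte 2)
Byte[6]=EA: 3-byte lead, need 2 cont bytes. acc=0xA
Byte[7]=AF: continuation. acc=(acc<<6)|0x2F=0x2AF
Byte[8]=A5: continuation. acc=(acc<<6)|0x25=0xABE5
Completed: cp=U+ABE5 (starts at byte 6)
Byte[9]=D7: 2-byte lead, need 1 cont bytes. acc=0x17
Byte[10]=50: expected 10xxxxxx continuation. INVALID

Answer: 10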